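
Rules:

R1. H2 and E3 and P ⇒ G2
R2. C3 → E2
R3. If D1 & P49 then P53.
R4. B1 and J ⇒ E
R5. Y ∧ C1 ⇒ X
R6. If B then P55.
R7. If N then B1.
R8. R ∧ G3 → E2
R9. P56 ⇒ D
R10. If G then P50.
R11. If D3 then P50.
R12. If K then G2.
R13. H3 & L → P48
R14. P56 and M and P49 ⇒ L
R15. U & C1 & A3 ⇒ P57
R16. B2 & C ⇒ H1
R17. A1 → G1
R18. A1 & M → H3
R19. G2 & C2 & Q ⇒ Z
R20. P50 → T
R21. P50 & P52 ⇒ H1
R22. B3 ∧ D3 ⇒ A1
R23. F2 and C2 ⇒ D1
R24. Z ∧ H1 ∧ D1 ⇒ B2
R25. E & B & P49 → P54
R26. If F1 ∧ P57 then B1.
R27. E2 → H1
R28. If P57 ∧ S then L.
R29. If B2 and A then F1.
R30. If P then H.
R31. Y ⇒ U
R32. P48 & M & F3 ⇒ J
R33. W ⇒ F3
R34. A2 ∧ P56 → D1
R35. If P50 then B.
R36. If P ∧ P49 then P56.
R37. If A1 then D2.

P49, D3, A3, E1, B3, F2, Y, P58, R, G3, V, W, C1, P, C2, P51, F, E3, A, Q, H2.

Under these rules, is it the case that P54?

No

Forward chaining from the given facts derives: G2, X, E2, P50, Z, T, A1, D1, H1, H, U, F3, B, P56, D2, P53, P55, D, P57, G1, B2, F1, B1.
The only rule concluding P54 is R25, which needs E; that is never established.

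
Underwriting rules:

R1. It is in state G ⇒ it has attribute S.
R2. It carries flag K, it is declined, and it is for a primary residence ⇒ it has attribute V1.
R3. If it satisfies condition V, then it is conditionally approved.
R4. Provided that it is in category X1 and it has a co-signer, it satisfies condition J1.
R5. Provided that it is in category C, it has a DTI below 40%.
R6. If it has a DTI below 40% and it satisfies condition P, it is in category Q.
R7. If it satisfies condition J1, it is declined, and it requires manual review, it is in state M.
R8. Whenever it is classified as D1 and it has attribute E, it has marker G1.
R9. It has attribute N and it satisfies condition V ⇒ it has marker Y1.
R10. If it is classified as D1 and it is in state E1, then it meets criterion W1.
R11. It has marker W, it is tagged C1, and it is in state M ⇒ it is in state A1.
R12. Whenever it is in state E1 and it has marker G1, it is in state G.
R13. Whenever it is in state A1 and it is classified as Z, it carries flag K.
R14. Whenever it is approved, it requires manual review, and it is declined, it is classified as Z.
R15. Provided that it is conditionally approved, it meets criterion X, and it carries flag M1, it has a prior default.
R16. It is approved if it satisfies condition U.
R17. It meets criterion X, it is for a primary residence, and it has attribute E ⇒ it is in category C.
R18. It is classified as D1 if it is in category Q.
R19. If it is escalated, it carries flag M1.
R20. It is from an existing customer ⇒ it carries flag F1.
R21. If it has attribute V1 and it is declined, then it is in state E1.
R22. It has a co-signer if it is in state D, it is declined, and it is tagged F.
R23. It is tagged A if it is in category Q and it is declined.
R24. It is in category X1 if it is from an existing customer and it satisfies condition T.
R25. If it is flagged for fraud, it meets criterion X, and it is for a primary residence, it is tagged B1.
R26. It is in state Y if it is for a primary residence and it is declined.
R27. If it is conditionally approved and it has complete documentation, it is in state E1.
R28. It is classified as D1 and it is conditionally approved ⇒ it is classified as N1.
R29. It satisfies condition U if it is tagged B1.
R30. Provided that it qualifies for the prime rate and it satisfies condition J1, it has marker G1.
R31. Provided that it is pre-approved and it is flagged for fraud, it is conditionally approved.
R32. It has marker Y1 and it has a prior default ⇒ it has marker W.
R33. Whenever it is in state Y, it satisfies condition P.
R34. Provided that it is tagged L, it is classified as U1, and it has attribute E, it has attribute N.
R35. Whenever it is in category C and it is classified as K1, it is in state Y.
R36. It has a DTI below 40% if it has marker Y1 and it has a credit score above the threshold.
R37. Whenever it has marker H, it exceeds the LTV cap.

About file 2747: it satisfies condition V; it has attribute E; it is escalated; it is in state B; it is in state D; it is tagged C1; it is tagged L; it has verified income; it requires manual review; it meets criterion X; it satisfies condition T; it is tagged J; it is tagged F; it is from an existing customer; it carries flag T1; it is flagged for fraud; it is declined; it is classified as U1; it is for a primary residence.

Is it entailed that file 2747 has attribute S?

Yes

By R3 (it satisfies condition V): it is conditionally approved.
By R17 (it meets criterion X, it is for a primary residence, it has attribute E): it is in category C.
By R19 (it is escalated): it carries flag M1.
By R22 (it is in state D, it is declined, it is tagged F): it has a co-signer.
By R24 (it is from an existing customer, it satisfies condition T): it is in category X1.
By R25 (it is flagged for fraud, it meets criterion X, it is for a primary residence): it is tagged B1.
By R26 (it is for a primary residence, it is declined): it is in state Y.
By R29 (it is tagged B1): it satisfies condition U.
By R33 (it is in state Y): it satisfies condition P.
By R34 (it is tagged L, it is classified as U1, it has attribute E): it has attribute N.
By R4 (it is in category X1, it has a co-signer): it satisfies condition J1.
By R5 (it is in category C): it has a DTI below 40%.
By R6 (it has a DTI below 40%, it satisfies condition P): it is in category Q.
By R7 (it satisfies condition J1, it is declined, it requires manual review): it is in state M.
By R9 (it has attribute N, it satisfies condition V): it has marker Y1.
By R15 (it is conditionally approved, it meets criterion X, it carries flag M1): it has a prior default.
By R16 (it satisfies condition U): it is approved.
By R18 (it is in category Q): it is classified as D1.
By R32 (it has marker Y1, it has a prior default): it has marker W.
By R8 (it is classified as D1, it has attribute E): it has marker G1.
By R11 (it has marker W, it is tagged C1, it is in state M): it is in state A1.
By R14 (it is approved, it requires manual review, it is declined): it is classified as Z.
By R13 (it is in state A1, it is classified as Z): it carries flag K.
By R2 (it carries flag K, it is declined, it is for a primary residence): it has attribute V1.
By R21 (it has attribute V1, it is declined): it is in state E1.
By R12 (it is in state E1, it has marker G1): it is in state G.
By R1 (it is in state G): it has attribute S.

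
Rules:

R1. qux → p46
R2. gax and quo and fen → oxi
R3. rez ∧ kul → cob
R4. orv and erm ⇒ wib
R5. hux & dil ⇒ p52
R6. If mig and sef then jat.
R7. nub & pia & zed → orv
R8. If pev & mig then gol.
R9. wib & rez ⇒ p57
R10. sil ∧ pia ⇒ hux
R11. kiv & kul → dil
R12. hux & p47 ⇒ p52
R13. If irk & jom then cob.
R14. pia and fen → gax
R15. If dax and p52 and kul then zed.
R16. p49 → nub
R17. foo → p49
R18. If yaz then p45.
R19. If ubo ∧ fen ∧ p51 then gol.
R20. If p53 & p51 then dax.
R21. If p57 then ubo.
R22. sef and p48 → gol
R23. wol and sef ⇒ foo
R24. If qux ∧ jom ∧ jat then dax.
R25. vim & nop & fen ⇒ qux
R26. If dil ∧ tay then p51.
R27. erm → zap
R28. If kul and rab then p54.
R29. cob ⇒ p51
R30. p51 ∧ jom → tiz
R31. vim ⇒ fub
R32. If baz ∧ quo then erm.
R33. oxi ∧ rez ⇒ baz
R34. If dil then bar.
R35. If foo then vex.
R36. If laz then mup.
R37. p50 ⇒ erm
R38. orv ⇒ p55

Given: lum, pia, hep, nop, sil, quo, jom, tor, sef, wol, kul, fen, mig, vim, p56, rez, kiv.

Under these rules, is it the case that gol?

Yes

cob  (by R3: rez, kul)
jat  (by R6: mig, sef)
hux  (by R10: sil, pia)
dil  (by R11: kiv, kul)
gax  (by R14: pia, fen)
foo  (by R23: wol, sef)
qux  (by R25: vim, nop, fen)
p51  (by R29: cob)
oxi  (by R2: gax, quo, fen)
p52  (by R5: hux, dil)
p49  (by R17: foo)
dax  (by R24: qux, jom, jat)
baz  (by R33: oxi, rez)
zed  (by R15: dax, p52, kul)
nub  (by R16: p49)
erm  (by R32: baz, quo)
orv  (by R7: nub, pia, zed)
wib  (by R4: orv, erm)
p57  (by R9: wib, rez)
ubo  (by R21: p57)
gol  (by R19: ubo, fen, p51)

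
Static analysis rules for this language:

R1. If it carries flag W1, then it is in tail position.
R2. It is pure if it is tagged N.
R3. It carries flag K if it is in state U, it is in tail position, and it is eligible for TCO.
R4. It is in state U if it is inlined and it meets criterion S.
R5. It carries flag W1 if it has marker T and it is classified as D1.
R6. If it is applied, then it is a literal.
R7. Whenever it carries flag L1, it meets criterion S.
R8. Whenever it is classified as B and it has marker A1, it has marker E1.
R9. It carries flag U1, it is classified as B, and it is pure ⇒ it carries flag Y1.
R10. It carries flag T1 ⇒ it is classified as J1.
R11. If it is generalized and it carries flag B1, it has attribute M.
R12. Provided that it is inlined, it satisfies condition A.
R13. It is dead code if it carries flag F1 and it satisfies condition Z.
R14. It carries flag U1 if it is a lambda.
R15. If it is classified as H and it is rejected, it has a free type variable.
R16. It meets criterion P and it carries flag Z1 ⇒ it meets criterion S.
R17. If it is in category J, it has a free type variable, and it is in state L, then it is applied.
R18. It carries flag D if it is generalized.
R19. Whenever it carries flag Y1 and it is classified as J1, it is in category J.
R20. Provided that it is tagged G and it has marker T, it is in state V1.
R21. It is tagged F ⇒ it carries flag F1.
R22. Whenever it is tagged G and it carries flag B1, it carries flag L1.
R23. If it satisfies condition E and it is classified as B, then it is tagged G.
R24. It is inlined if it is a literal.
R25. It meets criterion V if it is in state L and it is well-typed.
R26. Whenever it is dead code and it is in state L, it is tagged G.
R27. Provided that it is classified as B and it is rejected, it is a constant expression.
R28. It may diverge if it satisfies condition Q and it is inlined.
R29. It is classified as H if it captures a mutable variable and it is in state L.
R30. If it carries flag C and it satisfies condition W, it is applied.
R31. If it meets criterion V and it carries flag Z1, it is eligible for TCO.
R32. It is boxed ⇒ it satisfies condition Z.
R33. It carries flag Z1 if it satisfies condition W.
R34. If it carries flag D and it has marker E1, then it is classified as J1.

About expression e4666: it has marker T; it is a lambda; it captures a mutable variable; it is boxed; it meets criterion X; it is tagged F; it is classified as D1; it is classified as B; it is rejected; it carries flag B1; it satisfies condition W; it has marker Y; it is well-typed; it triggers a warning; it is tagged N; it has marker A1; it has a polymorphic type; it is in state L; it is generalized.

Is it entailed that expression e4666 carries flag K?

By R2 (it is tagged N): it is pure.
By R5 (it has marker T, it is classified as D1): it carries flag W1.
By R8 (it is classified as B, it has marker A1): it has marker E1.
By R14 (it is a lambda): it carries flag U1.
By R18 (it is generalized): it carries flag D.
By R21 (it is tagged F): it carries flag F1.
By R25 (it is in state L, it is well-typed): it meets criterion V.
By R29 (it captures a mutable variable, it is in state L): it is classified as H.
By R32 (it is boxed): it satisfies condition Z.
By R33 (it satisfies condition W): it carries flag Z1.
By R34 (it carries flag D, it has marker E1): it is classified as J1.
By R1 (it carries flag W1): it is in tail position.
By R9 (it carries flag U1, it is classified as B, it is pure): it carries flag Y1.
By R13 (it carries flag F1, it satisfies condition Z): it is dead code.
By R15 (it is classified as H, it is rejected): it has a free type variable.
By R19 (it carries flag Y1, it is classified as J1): it is in category J.
By R26 (it is dead code, it is in state L): it is tagged G.
By R31 (it meets criterion V, it carries flag Z1): it is eligible for TCO.
By R17 (it is in category J, it has a free type variable, it is in state L): it is applied.
By R22 (it is tagged G, it carries flag B1): it carries flag L1.
By R6 (it is applied): it is a literal.
By R7 (it carries flag L1): it meets criterion S.
By R24 (it is a literal): it is inlined.
By R4 (it is inlined, it meets criterion S): it is in state U.
By R3 (it is in state U, it is in tail position, it is eligible for TCO): it carries flag K.

Yes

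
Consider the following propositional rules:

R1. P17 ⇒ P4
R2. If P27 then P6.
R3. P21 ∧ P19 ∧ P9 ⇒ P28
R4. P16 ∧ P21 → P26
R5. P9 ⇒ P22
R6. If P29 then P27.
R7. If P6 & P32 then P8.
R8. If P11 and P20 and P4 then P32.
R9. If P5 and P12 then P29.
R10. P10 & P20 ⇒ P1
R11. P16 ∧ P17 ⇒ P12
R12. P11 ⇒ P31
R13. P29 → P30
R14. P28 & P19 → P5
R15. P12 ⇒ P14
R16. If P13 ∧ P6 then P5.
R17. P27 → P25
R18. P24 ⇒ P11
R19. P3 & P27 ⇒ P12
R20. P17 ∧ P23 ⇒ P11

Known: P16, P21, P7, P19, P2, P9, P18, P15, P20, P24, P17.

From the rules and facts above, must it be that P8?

Yes

P4  (by R1: P17)
P28  (by R3: P21, P19, P9)
P12  (by R11: P16, P17)
P5  (by R14: P28, P19)
P11  (by R18: P24)
P32  (by R8: P11, P20, P4)
P29  (by R9: P5, P12)
P27  (by R6: P29)
P6  (by R2: P27)
P8  (by R7: P6, P32)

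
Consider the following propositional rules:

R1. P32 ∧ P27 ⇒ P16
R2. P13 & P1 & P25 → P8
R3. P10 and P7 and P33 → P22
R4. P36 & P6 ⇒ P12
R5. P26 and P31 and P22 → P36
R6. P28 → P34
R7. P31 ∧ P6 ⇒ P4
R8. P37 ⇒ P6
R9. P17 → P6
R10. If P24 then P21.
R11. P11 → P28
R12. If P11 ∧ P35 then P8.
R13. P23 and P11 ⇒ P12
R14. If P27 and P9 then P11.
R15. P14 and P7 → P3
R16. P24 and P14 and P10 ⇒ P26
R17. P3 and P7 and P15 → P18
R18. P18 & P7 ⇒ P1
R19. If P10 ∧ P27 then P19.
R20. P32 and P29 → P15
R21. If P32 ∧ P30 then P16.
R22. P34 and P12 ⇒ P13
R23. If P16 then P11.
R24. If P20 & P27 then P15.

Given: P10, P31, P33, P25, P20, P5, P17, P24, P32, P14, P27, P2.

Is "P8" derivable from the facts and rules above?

No

Forward chaining from the given facts derives: P16, P6, P21, P26, P19, P11, P15, P4, P28, P34.
Rules concluding P8: R2 needs P13; R12 needs P35 — none of these are established.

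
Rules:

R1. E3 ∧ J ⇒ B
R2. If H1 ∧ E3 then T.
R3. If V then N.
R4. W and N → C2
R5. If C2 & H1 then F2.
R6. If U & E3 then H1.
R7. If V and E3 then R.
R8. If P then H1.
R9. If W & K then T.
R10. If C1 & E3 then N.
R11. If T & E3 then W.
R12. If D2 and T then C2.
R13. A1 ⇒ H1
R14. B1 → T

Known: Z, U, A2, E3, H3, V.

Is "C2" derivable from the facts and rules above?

Yes

N  (by R3: V)
H1  (by R6: U, E3)
T  (by R2: H1, E3)
W  (by R11: T, E3)
C2  (by R4: W, N)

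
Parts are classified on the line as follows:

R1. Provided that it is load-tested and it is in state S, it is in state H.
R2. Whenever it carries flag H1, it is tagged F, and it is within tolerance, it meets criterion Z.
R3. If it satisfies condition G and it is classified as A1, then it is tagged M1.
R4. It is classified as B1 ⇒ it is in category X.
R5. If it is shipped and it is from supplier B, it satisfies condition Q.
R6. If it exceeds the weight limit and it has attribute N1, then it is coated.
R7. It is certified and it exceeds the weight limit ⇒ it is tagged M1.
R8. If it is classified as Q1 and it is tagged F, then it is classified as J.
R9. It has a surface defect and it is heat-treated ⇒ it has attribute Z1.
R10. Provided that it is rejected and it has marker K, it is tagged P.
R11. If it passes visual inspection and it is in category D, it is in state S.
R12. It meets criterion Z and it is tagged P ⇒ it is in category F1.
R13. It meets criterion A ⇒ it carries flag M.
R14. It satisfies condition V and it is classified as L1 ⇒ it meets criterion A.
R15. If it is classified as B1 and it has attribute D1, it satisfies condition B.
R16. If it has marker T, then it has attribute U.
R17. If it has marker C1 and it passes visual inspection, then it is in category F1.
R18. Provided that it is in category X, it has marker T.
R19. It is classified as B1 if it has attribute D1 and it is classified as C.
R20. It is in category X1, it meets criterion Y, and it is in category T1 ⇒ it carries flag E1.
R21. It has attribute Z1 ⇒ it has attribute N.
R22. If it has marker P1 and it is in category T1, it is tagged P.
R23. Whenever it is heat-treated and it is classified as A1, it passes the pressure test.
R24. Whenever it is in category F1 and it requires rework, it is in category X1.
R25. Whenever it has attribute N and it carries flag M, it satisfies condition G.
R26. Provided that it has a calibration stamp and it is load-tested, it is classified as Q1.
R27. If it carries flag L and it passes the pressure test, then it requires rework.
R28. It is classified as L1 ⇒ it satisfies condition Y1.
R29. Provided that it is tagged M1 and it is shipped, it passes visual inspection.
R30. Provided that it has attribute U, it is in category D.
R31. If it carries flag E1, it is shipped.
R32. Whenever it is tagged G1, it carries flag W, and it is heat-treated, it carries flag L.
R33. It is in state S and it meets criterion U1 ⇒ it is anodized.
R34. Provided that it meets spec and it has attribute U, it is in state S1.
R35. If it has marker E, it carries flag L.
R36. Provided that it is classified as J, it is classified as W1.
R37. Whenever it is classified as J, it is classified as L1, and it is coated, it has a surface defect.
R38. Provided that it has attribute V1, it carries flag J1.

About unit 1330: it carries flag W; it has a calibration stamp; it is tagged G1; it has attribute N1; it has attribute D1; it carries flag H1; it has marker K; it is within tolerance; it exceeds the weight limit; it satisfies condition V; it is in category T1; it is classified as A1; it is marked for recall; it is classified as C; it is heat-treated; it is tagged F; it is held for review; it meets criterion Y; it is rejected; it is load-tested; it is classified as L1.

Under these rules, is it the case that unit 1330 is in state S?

Yes

By R2 (it carries flag H1, it is tagged F, it is within tolerance): it meets criterion Z.
By R6 (it exceeds the weight limit, it has attribute N1): it is coated.
By R10 (it is rejected, it has marker K): it is tagged P.
By R12 (it meets criterion Z, it is tagged P): it is in category F1.
By R14 (it satisfies condition V, it is classified as L1): it meets criterion A.
By R19 (it has attribute D1, it is classified as C): it is classified as B1.
By R23 (it is heat-treated, it is classified as A1): it passes the pressure test.
By R26 (it has a calibration stamp, it is load-tested): it is classified as Q1.
By R32 (it is tagged G1, it carries flag W, it is heat-treated): it carries flag L.
By R4 (it is classified as B1): it is in category X.
By R8 (it is classified as Q1, it is tagged F): it is classified as J.
By R13 (it meets criterion A): it carries flag M.
By R18 (it is in category X): it has marker T.
By R27 (it carries flag L, it passes the pressure test): it requires rework.
By R37 (it is classified as J, it is classified as L1, it is coated): it has a surface defect.
By R9 (it has a surface defect, it is heat-treated): it has attribute Z1.
By R16 (it has marker T): it has attribute U.
By R21 (it has attribute Z1): it has attribute N.
By R24 (it is in category F1, it requires rework): it is in category X1.
By R25 (it has attribute N, it carries flag M): it satisfies condition G.
By R30 (it has attribute U): it is in category D.
By R3 (it satisfies condition G, it is classified as A1): it is tagged M1.
By R20 (it is in category X1, it meets criterion Y, it is in category T1): it carries flag E1.
By R31 (it carries flag E1): it is shipped.
By R29 (it is tagged M1, it is shipped): it passes visual inspection.
By R11 (it passes visual inspection, it is in category D): it is in state S.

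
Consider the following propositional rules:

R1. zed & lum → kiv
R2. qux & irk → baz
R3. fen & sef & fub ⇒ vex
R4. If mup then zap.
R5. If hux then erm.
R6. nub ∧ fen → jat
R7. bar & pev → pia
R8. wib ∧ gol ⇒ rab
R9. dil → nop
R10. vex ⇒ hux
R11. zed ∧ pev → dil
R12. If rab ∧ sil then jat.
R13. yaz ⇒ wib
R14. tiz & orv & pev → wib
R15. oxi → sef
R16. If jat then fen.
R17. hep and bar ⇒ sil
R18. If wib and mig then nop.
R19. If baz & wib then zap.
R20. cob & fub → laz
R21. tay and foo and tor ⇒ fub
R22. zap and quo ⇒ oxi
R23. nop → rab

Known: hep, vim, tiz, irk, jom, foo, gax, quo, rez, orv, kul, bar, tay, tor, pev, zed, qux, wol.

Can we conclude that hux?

Yes

baz  (by R2: qux, irk)
dil  (by R11: zed, pev)
wib  (by R14: tiz, orv, pev)
sil  (by R17: hep, bar)
zap  (by R19: baz, wib)
fub  (by R21: tay, foo, tor)
oxi  (by R22: zap, quo)
nop  (by R9: dil)
sef  (by R15: oxi)
rab  (by R23: nop)
jat  (by R12: rab, sil)
fen  (by R16: jat)
vex  (by R3: fen, sef, fub)
hux  (by R10: vex)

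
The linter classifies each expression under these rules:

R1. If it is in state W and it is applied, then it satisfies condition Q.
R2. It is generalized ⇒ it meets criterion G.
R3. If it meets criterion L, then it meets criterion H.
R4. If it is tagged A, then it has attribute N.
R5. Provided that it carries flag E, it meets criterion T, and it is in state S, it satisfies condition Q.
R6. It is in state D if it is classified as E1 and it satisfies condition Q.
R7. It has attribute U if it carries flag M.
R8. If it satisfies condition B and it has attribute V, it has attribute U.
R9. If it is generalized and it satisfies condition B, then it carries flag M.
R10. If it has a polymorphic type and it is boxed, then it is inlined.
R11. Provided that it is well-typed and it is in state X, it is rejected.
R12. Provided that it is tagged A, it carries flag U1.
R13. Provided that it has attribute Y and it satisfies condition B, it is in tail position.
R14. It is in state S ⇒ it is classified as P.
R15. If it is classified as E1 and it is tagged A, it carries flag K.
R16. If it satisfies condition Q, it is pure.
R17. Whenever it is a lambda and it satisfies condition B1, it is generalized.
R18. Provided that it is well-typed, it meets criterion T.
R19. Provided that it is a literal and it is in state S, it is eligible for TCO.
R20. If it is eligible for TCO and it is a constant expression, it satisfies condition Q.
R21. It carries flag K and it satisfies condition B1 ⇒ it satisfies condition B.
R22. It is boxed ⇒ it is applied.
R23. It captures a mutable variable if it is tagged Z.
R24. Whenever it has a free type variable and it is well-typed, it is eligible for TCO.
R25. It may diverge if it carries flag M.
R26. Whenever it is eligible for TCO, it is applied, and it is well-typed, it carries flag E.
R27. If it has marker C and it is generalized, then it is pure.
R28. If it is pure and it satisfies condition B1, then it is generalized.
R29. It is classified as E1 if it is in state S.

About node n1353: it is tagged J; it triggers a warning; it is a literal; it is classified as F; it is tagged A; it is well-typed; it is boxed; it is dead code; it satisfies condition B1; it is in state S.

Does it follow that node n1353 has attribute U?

Yes

By R18 (it is well-typed): it meets criterion T.
By R19 (it is a literal, it is in state S): it is eligible for TCO.
By R22 (it is boxed): it is applied.
By R26 (it is eligible for TCO, it is applied, it is well-typed): it carries flag E.
By R29 (it is in state S): it is classified as E1.
By R5 (it carries flag E, it meets criterion T, it is in state S): it satisfies condition Q.
By R15 (it is classified as E1, it is tagged A): it carries flag K.
By R16 (it satisfies condition Q): it is pure.
By R21 (it carries flag K, it satisfies condition B1): it satisfies condition B.
By R28 (it is pure, it satisfies condition B1): it is generalized.
By R9 (it is generalized, it satisfies condition B): it carries flag M.
By R7 (it carries flag M): it has attribute U.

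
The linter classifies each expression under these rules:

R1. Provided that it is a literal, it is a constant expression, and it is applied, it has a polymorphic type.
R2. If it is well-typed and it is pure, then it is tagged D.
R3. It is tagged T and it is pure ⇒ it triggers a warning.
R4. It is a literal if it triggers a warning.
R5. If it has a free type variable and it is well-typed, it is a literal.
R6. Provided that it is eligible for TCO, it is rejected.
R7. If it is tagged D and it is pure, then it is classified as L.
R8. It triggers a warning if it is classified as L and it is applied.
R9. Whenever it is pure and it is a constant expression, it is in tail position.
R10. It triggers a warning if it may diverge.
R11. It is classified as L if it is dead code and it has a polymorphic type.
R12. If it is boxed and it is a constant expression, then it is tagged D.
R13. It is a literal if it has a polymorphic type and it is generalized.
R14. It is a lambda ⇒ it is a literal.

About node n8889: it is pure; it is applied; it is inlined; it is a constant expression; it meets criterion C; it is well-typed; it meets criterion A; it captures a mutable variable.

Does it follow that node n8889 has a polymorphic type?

Yes

By R2 (it is well-typed, it is pure): it is tagged D.
By R7 (it is tagged D, it is pure): it is classified as L.
By R8 (it is classified as L, it is applied): it triggers a warning.
By R4 (it triggers a warning): it is a literal.
By R1 (it is a literal, it is a constant expression, it is applied): it has a polymorphic type.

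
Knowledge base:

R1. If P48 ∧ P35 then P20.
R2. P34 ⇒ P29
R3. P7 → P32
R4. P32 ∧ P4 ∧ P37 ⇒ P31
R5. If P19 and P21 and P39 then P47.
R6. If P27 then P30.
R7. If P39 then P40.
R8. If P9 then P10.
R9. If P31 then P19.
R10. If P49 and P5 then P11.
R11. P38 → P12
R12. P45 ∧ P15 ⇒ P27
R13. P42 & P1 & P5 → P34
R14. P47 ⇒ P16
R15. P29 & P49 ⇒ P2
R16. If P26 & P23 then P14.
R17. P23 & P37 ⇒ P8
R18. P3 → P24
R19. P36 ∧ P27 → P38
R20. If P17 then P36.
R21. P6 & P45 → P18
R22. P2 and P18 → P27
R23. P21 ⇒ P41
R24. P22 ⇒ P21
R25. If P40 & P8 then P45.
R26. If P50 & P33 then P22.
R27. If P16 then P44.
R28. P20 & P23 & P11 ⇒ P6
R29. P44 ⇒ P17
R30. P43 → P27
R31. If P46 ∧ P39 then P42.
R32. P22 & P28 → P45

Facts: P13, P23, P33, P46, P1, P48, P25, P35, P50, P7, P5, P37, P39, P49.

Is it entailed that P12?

Forward chaining from the given facts derives: P20, P32, P40, P11, P8, P45, P22, P6, P42, P34, P18, P21, P29, P2, P27, P41, P30.
The only rule concluding P12 is R11, which needs P38; that is never established.

No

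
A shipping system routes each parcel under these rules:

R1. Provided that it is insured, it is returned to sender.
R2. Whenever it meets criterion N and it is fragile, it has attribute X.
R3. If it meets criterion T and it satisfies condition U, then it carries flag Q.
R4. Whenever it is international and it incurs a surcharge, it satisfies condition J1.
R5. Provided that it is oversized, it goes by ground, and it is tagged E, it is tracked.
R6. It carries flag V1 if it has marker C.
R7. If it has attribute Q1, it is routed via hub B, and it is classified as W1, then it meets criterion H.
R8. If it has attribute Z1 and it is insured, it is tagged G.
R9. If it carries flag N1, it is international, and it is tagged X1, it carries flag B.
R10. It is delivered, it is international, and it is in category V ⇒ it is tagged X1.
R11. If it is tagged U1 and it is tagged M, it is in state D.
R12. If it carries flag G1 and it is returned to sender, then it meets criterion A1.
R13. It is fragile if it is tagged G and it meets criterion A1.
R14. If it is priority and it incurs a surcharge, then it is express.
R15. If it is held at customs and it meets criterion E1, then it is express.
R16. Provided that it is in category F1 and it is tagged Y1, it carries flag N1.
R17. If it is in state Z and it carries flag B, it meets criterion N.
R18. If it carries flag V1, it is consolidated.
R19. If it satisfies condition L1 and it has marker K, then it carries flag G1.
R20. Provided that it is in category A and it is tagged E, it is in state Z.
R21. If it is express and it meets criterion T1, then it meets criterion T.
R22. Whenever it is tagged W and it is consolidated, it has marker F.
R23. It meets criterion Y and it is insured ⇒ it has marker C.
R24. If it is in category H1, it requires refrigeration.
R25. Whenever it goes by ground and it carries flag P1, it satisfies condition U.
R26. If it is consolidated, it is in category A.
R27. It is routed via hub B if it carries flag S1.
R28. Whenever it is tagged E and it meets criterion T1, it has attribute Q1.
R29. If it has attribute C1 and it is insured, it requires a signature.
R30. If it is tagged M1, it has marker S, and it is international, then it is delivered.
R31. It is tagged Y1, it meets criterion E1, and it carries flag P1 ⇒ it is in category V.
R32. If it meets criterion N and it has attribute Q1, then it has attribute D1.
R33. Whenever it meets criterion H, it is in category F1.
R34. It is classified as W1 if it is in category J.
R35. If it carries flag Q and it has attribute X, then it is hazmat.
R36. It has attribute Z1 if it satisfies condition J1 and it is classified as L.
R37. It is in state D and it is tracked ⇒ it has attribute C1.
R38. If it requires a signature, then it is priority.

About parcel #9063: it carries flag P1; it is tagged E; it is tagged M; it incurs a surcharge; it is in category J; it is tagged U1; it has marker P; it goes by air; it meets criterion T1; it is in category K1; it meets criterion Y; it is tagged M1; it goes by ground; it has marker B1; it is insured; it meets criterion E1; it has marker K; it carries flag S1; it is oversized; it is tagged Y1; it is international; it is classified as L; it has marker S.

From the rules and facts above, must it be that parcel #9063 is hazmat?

No

Forward chaining from the given facts derives: is returned to sender, satisfies condition J1, is tracked, is in state D, has marker C, satisfies condition U, is routed via hub B, has attribute Q1, is delivered, is in category V, is classified as W1, has attribute Z1, has attribute C1, carries flag V1, meets criterion H, is tagged G, is tagged X1, is consolidated, is in category A, requires a signature, is in category F1, is priority, is express, carries flag N1, is in state Z, meets criterion T, carries flag Q, carries flag B, meets criterion N, has attribute D1.
The only rule concluding "it is hazmat" is R35, which needs "it has attribute X"; that is never established.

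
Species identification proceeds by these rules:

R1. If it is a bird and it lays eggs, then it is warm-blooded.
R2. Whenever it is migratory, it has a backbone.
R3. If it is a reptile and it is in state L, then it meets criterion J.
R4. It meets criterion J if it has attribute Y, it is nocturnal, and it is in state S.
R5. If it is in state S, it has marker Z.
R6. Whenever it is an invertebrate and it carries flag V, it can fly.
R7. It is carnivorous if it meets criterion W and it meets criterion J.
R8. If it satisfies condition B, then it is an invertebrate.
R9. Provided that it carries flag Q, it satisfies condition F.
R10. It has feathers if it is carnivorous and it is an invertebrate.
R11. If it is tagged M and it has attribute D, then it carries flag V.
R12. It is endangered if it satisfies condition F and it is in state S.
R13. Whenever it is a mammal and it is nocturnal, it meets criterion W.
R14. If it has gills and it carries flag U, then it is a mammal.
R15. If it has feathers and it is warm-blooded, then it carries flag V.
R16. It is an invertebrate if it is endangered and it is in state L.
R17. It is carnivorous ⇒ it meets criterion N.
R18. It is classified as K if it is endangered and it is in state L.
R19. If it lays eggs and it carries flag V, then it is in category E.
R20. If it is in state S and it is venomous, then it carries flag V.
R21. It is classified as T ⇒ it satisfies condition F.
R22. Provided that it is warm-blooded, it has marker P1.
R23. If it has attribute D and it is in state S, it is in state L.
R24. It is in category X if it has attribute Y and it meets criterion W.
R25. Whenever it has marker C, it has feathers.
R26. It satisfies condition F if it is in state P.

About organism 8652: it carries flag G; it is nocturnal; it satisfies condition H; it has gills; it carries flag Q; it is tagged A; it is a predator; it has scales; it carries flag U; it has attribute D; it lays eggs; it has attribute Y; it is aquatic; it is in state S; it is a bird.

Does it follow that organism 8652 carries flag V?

By R1 (it is a bird, it lays eggs): it is warm-blooded.
By R4 (it has attribute Y, it is nocturnal, it is in state S): it meets criterion J.
By R9 (it carries flag Q): it satisfies condition F.
By R12 (it satisfies condition F, it is in state S): it is endangered.
By R14 (it has gills, it carries flag U): it is a mammal.
By R23 (it has attribute D, it is in state S): it is in state L.
By R13 (it is a mammal, it is nocturnal): it meets criterion W.
By R16 (it is endangered, it is in state L): it is an invertebrate.
By R7 (it meets criterion W, it meets criterion J): it is carnivorous.
By R10 (it is carnivorous, it is an invertebrate): it has feathers.
By R15 (it has feathers, it is warm-blooded): it carries flag V.

Yes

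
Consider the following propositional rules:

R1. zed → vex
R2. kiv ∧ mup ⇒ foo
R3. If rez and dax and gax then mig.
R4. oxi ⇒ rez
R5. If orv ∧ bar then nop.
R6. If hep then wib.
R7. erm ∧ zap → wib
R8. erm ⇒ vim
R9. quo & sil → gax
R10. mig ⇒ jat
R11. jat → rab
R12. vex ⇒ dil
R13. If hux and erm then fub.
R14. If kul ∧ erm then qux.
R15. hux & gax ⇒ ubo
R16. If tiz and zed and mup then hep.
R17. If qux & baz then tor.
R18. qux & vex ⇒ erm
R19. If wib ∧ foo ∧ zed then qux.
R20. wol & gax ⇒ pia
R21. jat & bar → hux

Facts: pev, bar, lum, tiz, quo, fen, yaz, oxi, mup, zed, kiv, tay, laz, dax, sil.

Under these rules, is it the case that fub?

Yes

vex  (by R1: zed)
foo  (by R2: kiv, mup)
rez  (by R4: oxi)
gax  (by R9: quo, sil)
hep  (by R16: tiz, zed, mup)
mig  (by R3: rez, dax, gax)
wib  (by R6: hep)
jat  (by R10: mig)
qux  (by R19: wib, foo, zed)
hux  (by R21: jat, bar)
erm  (by R18: qux, vex)
fub  (by R13: hux, erm)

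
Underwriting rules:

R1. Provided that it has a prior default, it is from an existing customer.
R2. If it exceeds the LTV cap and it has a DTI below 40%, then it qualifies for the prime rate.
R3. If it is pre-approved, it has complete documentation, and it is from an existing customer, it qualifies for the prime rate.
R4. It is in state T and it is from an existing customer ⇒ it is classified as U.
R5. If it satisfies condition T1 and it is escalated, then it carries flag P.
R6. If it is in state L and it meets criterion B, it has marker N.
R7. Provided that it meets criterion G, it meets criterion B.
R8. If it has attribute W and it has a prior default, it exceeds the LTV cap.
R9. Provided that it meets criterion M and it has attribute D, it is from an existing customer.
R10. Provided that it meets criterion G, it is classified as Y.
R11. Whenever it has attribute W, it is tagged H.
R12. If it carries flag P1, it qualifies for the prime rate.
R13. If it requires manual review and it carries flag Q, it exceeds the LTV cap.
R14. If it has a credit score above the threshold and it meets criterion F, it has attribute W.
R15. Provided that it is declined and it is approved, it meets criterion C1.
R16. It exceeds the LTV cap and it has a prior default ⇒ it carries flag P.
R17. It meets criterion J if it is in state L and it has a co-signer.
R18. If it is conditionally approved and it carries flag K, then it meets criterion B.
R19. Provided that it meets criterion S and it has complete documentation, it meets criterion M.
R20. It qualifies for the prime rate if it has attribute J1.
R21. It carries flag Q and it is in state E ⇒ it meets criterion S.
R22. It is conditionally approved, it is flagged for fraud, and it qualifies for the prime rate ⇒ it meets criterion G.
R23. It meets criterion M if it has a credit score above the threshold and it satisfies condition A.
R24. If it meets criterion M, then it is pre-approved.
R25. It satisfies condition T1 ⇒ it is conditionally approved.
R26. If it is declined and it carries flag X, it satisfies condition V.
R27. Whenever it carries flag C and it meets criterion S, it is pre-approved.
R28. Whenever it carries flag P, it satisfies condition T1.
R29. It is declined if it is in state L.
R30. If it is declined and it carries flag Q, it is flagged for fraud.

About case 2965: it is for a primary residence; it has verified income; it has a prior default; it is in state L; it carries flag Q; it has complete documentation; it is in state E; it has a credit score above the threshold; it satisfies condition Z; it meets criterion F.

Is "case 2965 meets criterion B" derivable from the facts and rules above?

Yes

By R1 (it has a prior default): it is from an existing customer.
By R14 (it has a credit score above the threshold, it meets criterion F): it has attribute W.
By R21 (it carries flag Q, it is in state E): it meets criterion S.
By R29 (it is in state L): it is declined.
By R30 (it is declined, it carries flag Q): it is flagged for fraud.
By R8 (it has attribute W, it has a prior default): it exceeds the LTV cap.
By R16 (it exceeds the LTV cap, it has a prior default): it carries flag P.
By R19 (it meets criterion S, it has complete documentation): it meets criterion M.
By R24 (it meets criterion M): it is pre-approved.
By R28 (it carries flag P): it satisfies condition T1.
By R3 (it is pre-approved, it has complete documentation, it is from an existing customer): it qualifies for the prime rate.
By R25 (it satisfies condition T1): it is conditionally approved.
By R22 (it is conditionally approved, it is flagged for fraud, it qualifies for the prime rate): it meets criterion G.
By R7 (it meets criterion G): it meets criterion B.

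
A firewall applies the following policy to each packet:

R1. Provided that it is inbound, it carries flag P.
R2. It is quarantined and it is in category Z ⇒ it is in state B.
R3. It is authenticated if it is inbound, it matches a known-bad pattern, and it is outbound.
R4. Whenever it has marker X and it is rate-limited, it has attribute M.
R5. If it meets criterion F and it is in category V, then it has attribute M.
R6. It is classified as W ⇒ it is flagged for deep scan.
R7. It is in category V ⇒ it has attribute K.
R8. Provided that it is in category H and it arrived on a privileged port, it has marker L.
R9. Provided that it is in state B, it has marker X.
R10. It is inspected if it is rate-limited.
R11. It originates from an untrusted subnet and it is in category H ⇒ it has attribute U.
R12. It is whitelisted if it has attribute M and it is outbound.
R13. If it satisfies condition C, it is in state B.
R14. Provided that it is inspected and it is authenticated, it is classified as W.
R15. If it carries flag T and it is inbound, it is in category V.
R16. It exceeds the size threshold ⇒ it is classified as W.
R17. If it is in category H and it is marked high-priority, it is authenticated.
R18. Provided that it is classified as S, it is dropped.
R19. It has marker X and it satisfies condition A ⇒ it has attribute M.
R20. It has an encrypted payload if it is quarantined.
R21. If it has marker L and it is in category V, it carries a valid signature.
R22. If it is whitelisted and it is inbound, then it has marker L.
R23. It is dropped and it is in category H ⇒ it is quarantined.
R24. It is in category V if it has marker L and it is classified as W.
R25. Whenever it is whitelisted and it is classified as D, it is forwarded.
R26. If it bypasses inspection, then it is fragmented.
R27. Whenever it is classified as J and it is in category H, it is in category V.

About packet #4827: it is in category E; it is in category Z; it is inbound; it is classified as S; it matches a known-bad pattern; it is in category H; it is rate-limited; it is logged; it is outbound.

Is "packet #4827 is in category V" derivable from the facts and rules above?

Yes

By R3 (it is inbound, it matches a known-bad pattern, it is outbound): it is authenticated.
By R10 (it is rate-limited): it is inspected.
By R14 (it is inspected, it is authenticated): it is classified as W.
By R18 (it is classified as S): it is dropped.
By R23 (it is dropped, it is in category H): it is quarantined.
By R2 (it is quarantined, it is in category Z): it is in state B.
By R9 (it is in state B): it has marker X.
By R4 (it has marker X, it is rate-limited): it has attribute M.
By R12 (it has attribute M, it is outbound): it is whitelisted.
By R22 (it is whitelisted, it is inbound): it has marker L.
By R24 (it has marker L, it is classified as W): it is in category V.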